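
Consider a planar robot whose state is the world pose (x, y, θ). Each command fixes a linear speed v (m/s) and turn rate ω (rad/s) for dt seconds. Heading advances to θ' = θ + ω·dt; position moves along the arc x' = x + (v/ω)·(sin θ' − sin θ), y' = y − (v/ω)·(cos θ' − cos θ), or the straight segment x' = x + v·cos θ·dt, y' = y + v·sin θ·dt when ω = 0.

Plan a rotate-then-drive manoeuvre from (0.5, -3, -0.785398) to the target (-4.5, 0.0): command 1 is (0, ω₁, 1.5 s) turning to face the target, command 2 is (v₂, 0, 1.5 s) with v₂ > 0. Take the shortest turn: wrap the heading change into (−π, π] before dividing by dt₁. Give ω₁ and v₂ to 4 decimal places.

ω₁ = -1.9311, v₂ = 3.8873

heading to target = atan2(0−-3, -4.5−0.5) = 2.6012
Δθ = wrap(2.6012 − -0.7854) = -2.8966; ω₁ = Δθ/dt₁ = -1.9311
distance = √((-4.5−0.5)² + (0−-3)²) = 5.8310; v₂ = distance/dt₂ = 3.8873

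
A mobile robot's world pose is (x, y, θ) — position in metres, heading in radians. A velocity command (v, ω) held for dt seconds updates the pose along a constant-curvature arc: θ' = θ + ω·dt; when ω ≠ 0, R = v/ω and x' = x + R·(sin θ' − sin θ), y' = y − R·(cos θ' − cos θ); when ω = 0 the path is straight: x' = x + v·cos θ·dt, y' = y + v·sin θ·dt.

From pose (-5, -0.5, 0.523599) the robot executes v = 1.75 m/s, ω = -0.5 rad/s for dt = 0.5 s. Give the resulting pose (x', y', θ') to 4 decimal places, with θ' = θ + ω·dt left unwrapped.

(-4.1957, -0.1613, 0.2736)

θ' = 0.5236 + -0.5·0.5 = 0.2736
R = v/ω = 1.75/-0.5 = -3.5000
x' = -5 + -3.5000·(sin 0.2736 − sin 0.5236) = -4.1957
y' = -0.5 − -3.5000·(cos 0.2736 − cos 0.5236) = -0.1613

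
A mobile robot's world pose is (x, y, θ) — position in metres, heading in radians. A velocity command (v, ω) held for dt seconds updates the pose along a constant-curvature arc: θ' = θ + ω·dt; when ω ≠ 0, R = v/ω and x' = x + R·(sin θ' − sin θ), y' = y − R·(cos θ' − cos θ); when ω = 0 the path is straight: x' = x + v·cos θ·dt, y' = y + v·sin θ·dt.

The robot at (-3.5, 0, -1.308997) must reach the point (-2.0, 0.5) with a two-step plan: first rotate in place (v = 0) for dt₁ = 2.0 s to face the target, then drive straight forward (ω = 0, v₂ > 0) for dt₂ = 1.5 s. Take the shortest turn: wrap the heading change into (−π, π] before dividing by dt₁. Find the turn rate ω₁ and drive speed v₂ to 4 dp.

ω₁ = 0.8154, v₂ = 1.0541

heading to target = atan2(0.5−0, -2−-3.5) = 0.3218
Δθ = wrap(0.3218 − -1.3090) = 1.6307; ω₁ = Δθ/dt₁ = 0.8154
distance = √((-2−-3.5)² + (0.5−0)²) = 1.5811; v₂ = distance/dt₂ = 1.0541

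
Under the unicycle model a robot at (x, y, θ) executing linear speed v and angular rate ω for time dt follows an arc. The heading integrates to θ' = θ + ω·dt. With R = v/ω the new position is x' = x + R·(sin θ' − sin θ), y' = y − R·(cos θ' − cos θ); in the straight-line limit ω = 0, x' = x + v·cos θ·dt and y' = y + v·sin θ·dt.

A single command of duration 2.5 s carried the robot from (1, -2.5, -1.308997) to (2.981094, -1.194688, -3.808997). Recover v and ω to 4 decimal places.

Δθ = -3.808997 − -1.308997 = -2.500000
ω = Δθ/dt = -2.500000/2.5 = -1.0000
R = Δx/(sin θ' − sin θ) = 1.2500
v = R·ω = 1.2500·-1.0000 = -1.2500

v = -1.2500, ω = -1.0000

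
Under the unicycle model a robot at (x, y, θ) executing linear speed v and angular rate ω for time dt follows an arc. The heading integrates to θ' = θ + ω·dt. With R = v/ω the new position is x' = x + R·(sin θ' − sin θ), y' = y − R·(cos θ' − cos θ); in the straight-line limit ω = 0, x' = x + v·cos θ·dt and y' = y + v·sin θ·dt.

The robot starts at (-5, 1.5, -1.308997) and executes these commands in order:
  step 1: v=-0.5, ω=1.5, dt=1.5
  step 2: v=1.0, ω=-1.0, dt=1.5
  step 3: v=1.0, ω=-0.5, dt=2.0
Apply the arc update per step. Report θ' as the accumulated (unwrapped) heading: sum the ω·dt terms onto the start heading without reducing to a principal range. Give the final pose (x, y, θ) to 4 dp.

(-3.3137, 0.1969, -1.5590)

step 1: θ'=0.9410 (R=-0.3333) → pose (-5.5914, 1.6101, 0.9410)
step 2: θ'=-0.5590 (R=-1.0000) → pose (-4.2529, 1.8689, -0.5590)
step 3: θ'=-1.5590 (R=-2.0000) → pose (-3.3137, 0.1969, -1.5590)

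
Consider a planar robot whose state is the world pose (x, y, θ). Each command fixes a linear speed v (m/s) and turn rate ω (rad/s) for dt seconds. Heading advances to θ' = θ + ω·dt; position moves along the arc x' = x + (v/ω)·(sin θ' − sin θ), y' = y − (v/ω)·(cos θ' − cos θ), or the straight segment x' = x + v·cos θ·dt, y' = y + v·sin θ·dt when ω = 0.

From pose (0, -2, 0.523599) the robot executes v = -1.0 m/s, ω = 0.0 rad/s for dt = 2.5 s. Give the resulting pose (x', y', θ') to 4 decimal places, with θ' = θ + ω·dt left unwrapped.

θ' = 0.5236 + 0.0·2.5 = 0.5236
ω = 0 → straight: x' = 0 + -1.0·cos(0.5236)·2.5 = -2.1651
y' = -2 + -1.0·sin(0.5236)·2.5 = -3.2500

(-2.1651, -3.2500, 0.5236)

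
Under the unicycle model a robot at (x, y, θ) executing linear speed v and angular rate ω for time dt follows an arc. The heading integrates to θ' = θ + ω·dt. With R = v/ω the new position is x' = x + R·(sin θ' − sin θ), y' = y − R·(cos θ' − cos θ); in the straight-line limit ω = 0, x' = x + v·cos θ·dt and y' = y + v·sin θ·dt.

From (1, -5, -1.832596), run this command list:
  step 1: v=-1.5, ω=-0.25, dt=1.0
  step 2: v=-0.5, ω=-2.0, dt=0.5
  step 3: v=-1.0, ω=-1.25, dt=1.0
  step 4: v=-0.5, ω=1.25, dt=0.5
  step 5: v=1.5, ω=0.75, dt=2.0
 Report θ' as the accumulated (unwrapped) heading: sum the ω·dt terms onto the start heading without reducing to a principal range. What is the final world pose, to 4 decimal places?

step 1: θ'=-2.0826 (R=6.0000) → pose (1.5644, -3.6144, -2.0826)
step 2: θ'=-3.0826 (R=0.2500) → pose (1.7676, -3.4873, -3.0826)
step 3: θ'=-4.3326 (R=0.8000) → pose (2.5578, -3.9893, -4.3326)
step 4: θ'=-3.7076 (R=-0.4000) → pose (2.7147, -4.1787, -3.7076)
step 5: θ'=-2.2076 (R=2.0000) → pose (0.0342, -4.6775, -2.2076)

(0.0342, -4.6775, -2.2076)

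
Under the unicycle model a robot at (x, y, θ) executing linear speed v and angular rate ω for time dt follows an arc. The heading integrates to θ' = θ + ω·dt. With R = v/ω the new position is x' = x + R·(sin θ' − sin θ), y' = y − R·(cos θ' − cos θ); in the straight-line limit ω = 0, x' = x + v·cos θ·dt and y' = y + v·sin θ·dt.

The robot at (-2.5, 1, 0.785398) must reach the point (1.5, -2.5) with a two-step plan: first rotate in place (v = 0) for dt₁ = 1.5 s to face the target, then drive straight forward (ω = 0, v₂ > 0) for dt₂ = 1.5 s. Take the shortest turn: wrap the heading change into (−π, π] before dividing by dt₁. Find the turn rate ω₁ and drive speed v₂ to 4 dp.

heading to target = atan2(-2.5−1, 1.5−-2.5) = -0.7188
Δθ = wrap(-0.7188 − 0.7854) = -1.5042; ω₁ = Δθ/dt₁ = -1.0028
distance = √((1.5−-2.5)² + (-2.5−1)²) = 5.3151; v₂ = distance/dt₂ = 3.5434

ω₁ = -1.0028, v₂ = 3.5434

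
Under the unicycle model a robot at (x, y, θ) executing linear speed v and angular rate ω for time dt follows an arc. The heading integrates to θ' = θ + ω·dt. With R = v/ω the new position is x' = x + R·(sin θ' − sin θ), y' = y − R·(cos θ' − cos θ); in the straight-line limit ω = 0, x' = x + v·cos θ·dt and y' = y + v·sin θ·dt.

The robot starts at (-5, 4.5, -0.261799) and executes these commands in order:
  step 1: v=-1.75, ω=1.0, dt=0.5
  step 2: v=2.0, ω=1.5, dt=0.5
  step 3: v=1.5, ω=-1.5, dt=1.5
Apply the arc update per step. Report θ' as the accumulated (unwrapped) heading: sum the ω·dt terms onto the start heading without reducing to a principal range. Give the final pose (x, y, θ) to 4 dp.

step 1: θ'=0.2382 (R=-1.7500) → pose (-5.8659, 4.5102, 0.2382)
step 2: θ'=0.9882 (R=1.3333) → pose (-5.0671, 5.0723, 0.9882)
step 3: θ'=-1.2618 (R=-1.0000) → pose (-3.2794, 4.8262, -1.2618)

(-3.2794, 4.8262, -1.2618)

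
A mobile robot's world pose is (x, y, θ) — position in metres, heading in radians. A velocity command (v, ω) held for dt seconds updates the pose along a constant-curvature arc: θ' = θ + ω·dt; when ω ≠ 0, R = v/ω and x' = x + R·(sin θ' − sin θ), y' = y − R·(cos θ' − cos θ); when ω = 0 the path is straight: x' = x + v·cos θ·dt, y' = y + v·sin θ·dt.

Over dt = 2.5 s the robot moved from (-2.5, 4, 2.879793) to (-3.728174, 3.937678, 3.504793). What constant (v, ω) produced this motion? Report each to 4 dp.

v = 0.5000, ω = 0.2500

Δθ = 3.504793 − 2.879793 = 0.625000
ω = Δθ/dt = 0.625000/2.5 = 0.2500
R = Δx/(sin θ' − sin θ) = 2.0000
v = R·ω = 2.0000·0.2500 = 0.5000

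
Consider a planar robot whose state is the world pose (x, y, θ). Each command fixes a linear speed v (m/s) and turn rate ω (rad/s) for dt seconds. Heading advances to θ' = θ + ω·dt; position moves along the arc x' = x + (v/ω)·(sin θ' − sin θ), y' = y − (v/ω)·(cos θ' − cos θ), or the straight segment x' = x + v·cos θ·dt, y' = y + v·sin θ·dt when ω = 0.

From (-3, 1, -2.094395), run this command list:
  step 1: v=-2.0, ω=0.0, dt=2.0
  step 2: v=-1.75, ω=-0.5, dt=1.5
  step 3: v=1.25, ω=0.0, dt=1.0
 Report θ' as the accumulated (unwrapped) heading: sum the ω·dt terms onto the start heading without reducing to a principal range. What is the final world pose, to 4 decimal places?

(-0.1891, 5.6946, -2.8444)

step 1: θ'=-2.0944 (straight) → pose (-1.0000, 4.4641, -2.0944)
step 2: θ'=-2.8444 (R=3.5000) → pose (1.0061, 6.0607, -2.8444)
step 3: θ'=-2.8444 (straight) → pose (-0.1891, 5.6946, -2.8444)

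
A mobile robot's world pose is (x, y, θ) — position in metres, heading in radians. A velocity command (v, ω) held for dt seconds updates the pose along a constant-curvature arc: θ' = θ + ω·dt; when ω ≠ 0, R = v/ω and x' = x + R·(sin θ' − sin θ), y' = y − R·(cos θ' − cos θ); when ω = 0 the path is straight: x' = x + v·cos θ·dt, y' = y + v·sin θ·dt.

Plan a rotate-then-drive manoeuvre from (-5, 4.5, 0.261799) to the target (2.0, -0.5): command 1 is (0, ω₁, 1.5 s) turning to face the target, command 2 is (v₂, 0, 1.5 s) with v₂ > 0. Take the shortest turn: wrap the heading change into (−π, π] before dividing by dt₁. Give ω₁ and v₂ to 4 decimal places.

ω₁ = -0.5880, v₂ = 5.7349

heading to target = atan2(-0.5−4.5, 2−-5) = -0.6202
Δθ = wrap(-0.6202 − 0.2618) = -0.8820; ω₁ = Δθ/dt₁ = -0.5880
distance = √((2−-5)² + (-0.5−4.5)²) = 8.6023; v₂ = distance/dt₂ = 5.7349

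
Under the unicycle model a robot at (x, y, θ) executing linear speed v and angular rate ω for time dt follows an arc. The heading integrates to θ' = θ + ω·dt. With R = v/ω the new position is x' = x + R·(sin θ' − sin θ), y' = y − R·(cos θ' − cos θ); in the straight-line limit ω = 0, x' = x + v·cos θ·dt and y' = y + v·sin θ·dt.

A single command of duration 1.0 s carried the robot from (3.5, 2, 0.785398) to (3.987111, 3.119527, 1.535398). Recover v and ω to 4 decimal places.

Δθ = 1.535398 − 0.785398 = 0.750000
ω = Δθ/dt = 0.750000/1.0 = 0.7500
R = −Δy/(cos θ' − cos θ) = 1.6667
v = R·ω = 1.6667·0.7500 = 1.2500

v = 1.2500, ω = 0.7500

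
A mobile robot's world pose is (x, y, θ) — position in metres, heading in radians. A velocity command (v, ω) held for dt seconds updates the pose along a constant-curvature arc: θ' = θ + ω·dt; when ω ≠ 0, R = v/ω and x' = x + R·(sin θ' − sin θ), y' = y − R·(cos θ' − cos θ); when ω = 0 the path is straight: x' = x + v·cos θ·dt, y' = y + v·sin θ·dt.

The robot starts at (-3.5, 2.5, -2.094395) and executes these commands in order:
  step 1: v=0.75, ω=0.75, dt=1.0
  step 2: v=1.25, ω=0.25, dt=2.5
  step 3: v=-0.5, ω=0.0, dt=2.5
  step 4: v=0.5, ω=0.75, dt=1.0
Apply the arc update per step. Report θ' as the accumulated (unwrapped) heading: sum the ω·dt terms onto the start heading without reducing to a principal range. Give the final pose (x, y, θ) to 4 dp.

step 1: θ'=-1.3444 (R=1.0000) → pose (-3.6085, 1.7755, -1.3444)
step 2: θ'=-0.7194 (R=5.0000) → pose (-2.0307, -0.8631, -0.7194)
step 3: θ'=-0.7194 (straight) → pose (-2.9710, -0.0395, -0.7194)
step 4: θ'=0.0306 (R=0.6667) → pose (-2.5113, -0.2044, 0.0306)

(-2.5113, -0.2044, 0.0306)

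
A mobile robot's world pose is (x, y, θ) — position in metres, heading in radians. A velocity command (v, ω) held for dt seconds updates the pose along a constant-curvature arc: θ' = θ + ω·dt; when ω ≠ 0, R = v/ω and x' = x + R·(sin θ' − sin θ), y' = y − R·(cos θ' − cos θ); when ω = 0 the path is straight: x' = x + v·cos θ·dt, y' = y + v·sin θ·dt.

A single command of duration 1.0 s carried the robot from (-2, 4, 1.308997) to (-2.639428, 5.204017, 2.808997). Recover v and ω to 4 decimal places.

Δθ = 2.808997 − 1.308997 = 1.500000
ω = Δθ/dt = 1.500000/1.0 = 1.5000
R = −Δy/(cos θ' − cos θ) = 1.0000
v = R·ω = 1.0000·1.5000 = 1.5000

v = 1.5000, ω = 1.5000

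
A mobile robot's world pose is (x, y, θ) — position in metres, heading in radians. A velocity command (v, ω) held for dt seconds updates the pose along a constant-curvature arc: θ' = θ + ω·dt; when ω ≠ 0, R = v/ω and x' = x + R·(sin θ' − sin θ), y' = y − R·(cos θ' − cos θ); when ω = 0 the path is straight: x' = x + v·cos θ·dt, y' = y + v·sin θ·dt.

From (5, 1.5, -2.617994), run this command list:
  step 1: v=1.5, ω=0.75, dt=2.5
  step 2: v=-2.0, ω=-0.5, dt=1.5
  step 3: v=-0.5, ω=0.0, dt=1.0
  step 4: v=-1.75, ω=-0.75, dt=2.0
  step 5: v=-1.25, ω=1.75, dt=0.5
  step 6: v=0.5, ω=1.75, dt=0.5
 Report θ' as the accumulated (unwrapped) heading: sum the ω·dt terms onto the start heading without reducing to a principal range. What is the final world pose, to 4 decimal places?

(5.7848, 4.0115, -1.2430)

step 1: θ'=-0.7430 (R=2.0000) → pose (4.6470, -1.7049, -0.7430)
step 2: θ'=-1.4930 (R=4.0000) → pose (3.3651, 0.9299, -1.4930)
step 3: θ'=-1.4930 (straight) → pose (3.3262, 1.4284, -1.4930)
step 4: θ'=-2.9930 (R=2.3333) → pose (5.3070, 3.9174, -2.9930)
step 5: θ'=-2.1180 (R=-0.7143) → pose (5.8113, 4.2522, -2.1180)
step 6: θ'=-1.2430 (R=0.2857) → pose (5.7848, 4.0115, -1.2430)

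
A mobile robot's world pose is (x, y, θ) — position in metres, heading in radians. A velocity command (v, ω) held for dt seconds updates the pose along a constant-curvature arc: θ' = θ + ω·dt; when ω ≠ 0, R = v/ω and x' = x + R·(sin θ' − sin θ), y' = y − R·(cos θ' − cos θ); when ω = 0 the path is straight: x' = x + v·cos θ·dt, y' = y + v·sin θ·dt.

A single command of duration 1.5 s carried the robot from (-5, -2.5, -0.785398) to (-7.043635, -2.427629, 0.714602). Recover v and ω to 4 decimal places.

Δθ = 0.714602 − -0.785398 = 1.500000
ω = Δθ/dt = 1.500000/1.5 = 1.0000
R = Δx/(sin θ' − sin θ) = -1.5000
v = R·ω = -1.5000·1.0000 = -1.5000

v = -1.5000, ω = 1.0000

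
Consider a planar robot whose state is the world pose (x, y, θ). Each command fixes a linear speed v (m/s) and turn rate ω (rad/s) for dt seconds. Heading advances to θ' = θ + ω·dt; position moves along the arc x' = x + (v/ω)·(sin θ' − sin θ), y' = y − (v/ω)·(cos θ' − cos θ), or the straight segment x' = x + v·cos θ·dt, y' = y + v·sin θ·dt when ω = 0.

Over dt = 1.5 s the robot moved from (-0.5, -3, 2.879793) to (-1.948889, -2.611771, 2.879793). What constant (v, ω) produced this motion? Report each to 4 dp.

Δθ = 2.879793 − 2.879793 = 0.000000
ω = Δθ/dt = 0.000000/1.5 = 0.0000
ω = 0 → v = (Δx·cos θ + Δy·sin θ)/dt = 1.0000

v = 1.0000, ω = 0.0000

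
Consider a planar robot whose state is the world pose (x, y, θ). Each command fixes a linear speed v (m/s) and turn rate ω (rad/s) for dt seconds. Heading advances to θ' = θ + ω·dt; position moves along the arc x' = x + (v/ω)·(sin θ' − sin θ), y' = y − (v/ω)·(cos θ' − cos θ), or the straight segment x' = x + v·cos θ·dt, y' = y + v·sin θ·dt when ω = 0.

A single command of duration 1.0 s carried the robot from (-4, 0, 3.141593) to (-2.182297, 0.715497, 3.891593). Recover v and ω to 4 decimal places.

v = -2.0000, ω = 0.7500

Δθ = 3.891593 − 3.141593 = 0.750000
ω = Δθ/dt = 0.750000/1.0 = 0.7500
R = Δx/(sin θ' − sin θ) = -2.6667
v = R·ω = -2.6667·0.7500 = -2.0000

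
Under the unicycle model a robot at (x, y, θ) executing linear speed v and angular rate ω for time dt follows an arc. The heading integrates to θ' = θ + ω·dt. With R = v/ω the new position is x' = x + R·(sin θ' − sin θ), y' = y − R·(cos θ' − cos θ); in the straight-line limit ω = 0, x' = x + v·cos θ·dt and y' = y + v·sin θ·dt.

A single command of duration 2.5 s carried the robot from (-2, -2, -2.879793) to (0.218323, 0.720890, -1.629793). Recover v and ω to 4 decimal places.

Δθ = -1.629793 − -2.879793 = 1.250000
ω = Δθ/dt = 1.250000/2.5 = 0.5000
R = −Δy/(cos θ' − cos θ) = -3.0000
v = R·ω = -3.0000·0.5000 = -1.5000

v = -1.5000, ω = 0.5000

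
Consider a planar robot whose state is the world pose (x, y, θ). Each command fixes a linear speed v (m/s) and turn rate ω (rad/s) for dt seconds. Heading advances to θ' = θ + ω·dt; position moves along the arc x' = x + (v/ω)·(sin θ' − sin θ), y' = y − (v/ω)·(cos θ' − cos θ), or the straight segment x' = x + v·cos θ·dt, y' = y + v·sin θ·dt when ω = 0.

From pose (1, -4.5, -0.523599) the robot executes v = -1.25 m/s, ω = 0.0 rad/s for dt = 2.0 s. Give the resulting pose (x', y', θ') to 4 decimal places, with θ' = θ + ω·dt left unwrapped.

θ' = -0.5236 + 0.0·2.0 = -0.5236
ω = 0 → straight: x' = 1 + -1.25·cos(-0.5236)·2.0 = -1.1651
y' = -4.5 + -1.25·sin(-0.5236)·2.0 = -3.2500

(-1.1651, -3.2500, -0.5236)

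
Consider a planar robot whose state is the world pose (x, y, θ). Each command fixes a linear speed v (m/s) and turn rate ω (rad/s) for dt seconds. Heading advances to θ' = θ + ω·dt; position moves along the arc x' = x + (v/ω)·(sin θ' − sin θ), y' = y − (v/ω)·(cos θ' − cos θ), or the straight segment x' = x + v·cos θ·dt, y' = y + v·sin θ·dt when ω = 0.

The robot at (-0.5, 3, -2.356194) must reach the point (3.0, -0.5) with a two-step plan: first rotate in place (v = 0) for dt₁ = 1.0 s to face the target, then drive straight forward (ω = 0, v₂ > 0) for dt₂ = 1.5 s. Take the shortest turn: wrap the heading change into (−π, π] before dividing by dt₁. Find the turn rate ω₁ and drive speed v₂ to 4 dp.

ω₁ = 1.5708, v₂ = 3.2998

heading to target = atan2(-0.5−3, 3−-0.5) = -0.7854
Δθ = wrap(-0.7854 − -2.3562) = 1.5708; ω₁ = Δθ/dt₁ = 1.5708
distance = √((3−-0.5)² + (-0.5−3)²) = 4.9497; v₂ = distance/dt₂ = 3.2998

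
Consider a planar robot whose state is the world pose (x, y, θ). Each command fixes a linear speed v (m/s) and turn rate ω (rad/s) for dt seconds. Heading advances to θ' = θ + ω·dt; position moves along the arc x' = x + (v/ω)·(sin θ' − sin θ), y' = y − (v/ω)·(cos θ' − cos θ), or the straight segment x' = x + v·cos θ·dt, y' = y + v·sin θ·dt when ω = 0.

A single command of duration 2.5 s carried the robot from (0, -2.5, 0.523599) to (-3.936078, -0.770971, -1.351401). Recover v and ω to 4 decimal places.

Δθ = -1.351401 − 0.523599 = -1.875000
ω = Δθ/dt = -1.875000/2.5 = -0.7500
R = Δx/(sin θ' − sin θ) = 2.6667
v = R·ω = 2.6667·-0.7500 = -2.0000

v = -2.0000, ω = -0.7500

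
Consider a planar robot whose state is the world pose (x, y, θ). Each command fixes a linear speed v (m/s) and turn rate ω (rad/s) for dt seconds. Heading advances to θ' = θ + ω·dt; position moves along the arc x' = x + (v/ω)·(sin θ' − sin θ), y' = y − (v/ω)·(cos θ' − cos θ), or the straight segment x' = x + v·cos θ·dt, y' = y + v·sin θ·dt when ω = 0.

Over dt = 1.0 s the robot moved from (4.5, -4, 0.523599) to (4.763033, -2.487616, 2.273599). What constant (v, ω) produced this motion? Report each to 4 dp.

Δθ = 2.273599 − 0.523599 = 1.750000
ω = Δθ/dt = 1.750000/1.0 = 1.7500
R = −Δy/(cos θ' − cos θ) = 1.0000
v = R·ω = 1.0000·1.7500 = 1.7500

v = 1.7500, ω = 1.7500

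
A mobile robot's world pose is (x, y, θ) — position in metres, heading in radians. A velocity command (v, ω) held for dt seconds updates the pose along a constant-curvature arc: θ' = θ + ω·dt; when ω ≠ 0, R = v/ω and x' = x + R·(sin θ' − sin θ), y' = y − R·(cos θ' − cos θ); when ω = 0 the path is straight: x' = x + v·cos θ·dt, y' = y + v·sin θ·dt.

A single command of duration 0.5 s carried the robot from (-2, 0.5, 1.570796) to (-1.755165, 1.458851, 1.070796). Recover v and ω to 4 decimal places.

Δθ = 1.070796 − 1.570796 = -0.500000
ω = Δθ/dt = -0.500000/0.5 = -1.0000
R = −Δy/(cos θ' − cos θ) = -2.0000
v = R·ω = -2.0000·-1.0000 = 2.0000

v = 2.0000, ω = -1.0000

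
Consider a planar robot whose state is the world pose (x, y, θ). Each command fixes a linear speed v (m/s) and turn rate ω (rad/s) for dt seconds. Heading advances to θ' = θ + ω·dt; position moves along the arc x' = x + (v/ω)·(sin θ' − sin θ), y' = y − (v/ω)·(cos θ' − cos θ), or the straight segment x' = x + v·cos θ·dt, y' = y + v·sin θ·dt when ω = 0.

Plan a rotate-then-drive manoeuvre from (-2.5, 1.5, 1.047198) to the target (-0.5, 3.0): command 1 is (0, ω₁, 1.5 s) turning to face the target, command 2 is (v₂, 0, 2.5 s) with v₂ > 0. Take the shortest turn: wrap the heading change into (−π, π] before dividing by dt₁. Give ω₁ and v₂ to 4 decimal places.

heading to target = atan2(3−1.5, -0.5−-2.5) = 0.6435
Δθ = wrap(0.6435 − 1.0472) = -0.4037; ω₁ = Δθ/dt₁ = -0.2691
distance = √((-0.5−-2.5)² + (3−1.5)²) = 2.5000; v₂ = distance/dt₂ = 1.0000

ω₁ = -0.2691, v₂ = 1.0000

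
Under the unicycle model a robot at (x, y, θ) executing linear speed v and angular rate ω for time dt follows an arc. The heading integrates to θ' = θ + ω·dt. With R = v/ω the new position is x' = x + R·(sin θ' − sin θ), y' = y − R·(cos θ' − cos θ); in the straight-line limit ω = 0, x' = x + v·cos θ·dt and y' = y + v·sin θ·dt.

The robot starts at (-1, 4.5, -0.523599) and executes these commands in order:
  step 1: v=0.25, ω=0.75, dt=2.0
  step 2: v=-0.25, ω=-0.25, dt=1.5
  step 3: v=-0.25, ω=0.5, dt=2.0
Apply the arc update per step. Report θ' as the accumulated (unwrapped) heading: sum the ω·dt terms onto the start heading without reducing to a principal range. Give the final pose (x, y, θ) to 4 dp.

step 1: θ'=0.9764 (R=0.3333) → pose (-0.5572, 4.6020, 0.9764)
step 2: θ'=0.6014 (R=1.0000) → pose (-0.8199, 4.3375, 0.6014)
step 3: θ'=1.6014 (R=-0.5000) → pose (-1.0367, 3.9099, 1.6014)

(-1.0367, 3.9099, 1.6014)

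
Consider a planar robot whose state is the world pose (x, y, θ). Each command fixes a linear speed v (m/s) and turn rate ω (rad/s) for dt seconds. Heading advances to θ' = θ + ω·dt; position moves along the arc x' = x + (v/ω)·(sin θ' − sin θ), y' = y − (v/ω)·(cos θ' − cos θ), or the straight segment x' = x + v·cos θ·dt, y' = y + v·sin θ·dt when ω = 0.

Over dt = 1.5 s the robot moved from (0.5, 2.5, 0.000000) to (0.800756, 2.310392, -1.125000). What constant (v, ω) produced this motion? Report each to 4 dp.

v = 0.2500, ω = -0.7500

Δθ = -1.125000 − 0.000000 = -1.125000
ω = Δθ/dt = -1.125000/1.5 = -0.7500
R = Δx/(sin θ' − sin θ) = -0.3333
v = R·ω = -0.3333·-0.7500 = 0.2500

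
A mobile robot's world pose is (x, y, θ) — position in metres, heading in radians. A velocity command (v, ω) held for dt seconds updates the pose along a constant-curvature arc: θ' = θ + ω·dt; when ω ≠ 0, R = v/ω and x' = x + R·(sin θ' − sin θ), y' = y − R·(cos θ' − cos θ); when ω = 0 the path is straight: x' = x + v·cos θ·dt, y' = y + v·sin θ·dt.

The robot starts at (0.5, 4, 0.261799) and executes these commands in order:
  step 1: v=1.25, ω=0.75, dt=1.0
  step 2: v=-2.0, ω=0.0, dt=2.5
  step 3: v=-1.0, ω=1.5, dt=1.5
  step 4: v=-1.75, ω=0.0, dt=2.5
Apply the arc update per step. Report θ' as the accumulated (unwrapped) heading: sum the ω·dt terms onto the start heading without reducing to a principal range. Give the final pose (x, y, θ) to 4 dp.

step 1: θ'=1.0118 (R=1.6667) → pose (1.4816, 4.7260, 1.0118)
step 2: θ'=1.0118 (straight) → pose (-1.1701, 0.4870, 1.0118)
step 3: θ'=3.2618 (R=-0.6667) → pose (-0.5249, -0.5284, 3.2618)
step 4: θ'=3.2618 (straight) → pose (3.8185, -0.0037, 3.2618)

(3.8185, -0.0037, 3.2618)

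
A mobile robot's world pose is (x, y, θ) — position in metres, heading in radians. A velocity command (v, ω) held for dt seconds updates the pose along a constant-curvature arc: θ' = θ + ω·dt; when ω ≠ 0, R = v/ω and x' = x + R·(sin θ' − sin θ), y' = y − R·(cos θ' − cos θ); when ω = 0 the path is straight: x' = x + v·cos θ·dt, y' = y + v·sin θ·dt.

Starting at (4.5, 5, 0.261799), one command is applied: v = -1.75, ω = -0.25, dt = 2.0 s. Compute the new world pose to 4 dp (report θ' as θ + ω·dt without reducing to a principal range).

θ' = 0.2618 + -0.25·2.0 = -0.2382
R = v/ω = -1.75/-0.25 = 7.0000
x' = 4.5 + 7.0000·(sin -0.2382 − sin 0.2618) = 1.0366
y' = 5 − 7.0000·(cos -0.2382 − cos 0.2618) = 4.9591

(1.0366, 4.9591, -0.2382)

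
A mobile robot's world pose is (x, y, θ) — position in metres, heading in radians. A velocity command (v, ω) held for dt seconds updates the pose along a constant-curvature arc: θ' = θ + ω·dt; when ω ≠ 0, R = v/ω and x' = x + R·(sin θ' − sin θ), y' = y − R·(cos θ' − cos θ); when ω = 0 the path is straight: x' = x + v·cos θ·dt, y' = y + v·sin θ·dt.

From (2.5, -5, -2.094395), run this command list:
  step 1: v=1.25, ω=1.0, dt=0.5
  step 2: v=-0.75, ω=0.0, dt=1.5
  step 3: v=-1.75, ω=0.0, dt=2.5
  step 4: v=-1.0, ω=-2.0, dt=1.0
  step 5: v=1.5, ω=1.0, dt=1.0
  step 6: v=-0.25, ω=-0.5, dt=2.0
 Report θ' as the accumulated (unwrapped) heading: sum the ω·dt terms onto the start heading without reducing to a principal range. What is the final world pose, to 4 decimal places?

(2.2235, 0.2955, -3.5944)

step 1: θ'=-1.5944 (R=1.2500) → pose (2.3329, -5.5955, -1.5944)
step 2: θ'=-1.5944 (straight) → pose (2.3594, -4.4708, -1.5944)
step 3: θ'=-1.5944 (straight) → pose (2.4627, -0.0970, -1.5944)
step 4: θ'=-3.5944 (R=0.5000) → pose (3.1813, 0.3408, -3.5944)
step 5: θ'=-2.5944 (R=1.5000) → pose (1.7446, 0.2729, -2.5944)
step 6: θ'=-3.5944 (R=0.5000) → pose (2.2235, 0.2955, -3.5944)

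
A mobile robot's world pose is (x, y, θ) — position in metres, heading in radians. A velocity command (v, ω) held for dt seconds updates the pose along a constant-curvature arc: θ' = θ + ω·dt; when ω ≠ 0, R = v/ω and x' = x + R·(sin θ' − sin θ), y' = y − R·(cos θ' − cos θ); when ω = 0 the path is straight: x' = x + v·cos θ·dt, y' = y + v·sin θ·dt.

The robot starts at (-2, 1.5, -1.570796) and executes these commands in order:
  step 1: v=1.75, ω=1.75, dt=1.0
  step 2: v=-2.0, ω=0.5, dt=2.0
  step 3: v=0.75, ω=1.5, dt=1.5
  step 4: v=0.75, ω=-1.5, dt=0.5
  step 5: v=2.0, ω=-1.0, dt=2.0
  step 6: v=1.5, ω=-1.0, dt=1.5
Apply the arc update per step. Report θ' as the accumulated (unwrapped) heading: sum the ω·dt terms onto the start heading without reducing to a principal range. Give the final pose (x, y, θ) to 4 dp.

step 1: θ'=0.1792 (R=1.0000) → pose (-0.8218, 0.5160, 0.1792)
step 2: θ'=1.1792 (R=-4.0000) → pose (-3.8060, -1.8933, 1.1792)
step 3: θ'=3.4292 (R=0.5000) → pose (-4.4100, -1.2230, 3.4292)
step 4: θ'=2.6792 (R=-0.5000) → pose (-4.7748, -1.1910, 2.6792)
step 5: θ'=0.6792 (R=-2.0000) → pose (-5.1390, 2.1551, 0.6792)
step 6: θ'=-0.8208 (R=-1.5000) → pose (-3.0992, 2.0104, -0.8208)

(-3.0992, 2.0104, -0.8208)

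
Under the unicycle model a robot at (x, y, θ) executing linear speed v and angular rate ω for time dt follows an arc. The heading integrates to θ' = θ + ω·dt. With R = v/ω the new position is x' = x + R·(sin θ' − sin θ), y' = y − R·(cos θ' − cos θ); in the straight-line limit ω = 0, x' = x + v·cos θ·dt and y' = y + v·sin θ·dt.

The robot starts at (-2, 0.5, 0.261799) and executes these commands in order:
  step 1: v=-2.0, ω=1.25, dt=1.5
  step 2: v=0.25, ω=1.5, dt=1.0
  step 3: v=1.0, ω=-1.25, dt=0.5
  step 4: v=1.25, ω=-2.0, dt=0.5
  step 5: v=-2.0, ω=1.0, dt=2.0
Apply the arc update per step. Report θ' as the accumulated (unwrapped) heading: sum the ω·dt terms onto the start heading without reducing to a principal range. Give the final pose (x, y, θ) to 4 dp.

step 1: θ'=2.1368 (R=-1.6000) → pose (-2.9364, -1.9035, 2.1368)
step 2: θ'=3.6368 (R=0.1667) → pose (-3.1562, -1.8462, 3.6368)
step 3: θ'=3.0118 (R=-0.8000) → pose (-3.6400, -1.9356, 3.0118)
step 4: θ'=2.0118 (R=-0.6250) → pose (-4.1243, -1.5826, 2.0118)
step 5: θ'=4.0118 (R=-2.0000) → pose (-0.7867, -2.0183, 4.0118)

(-0.7867, -2.0183, 4.0118)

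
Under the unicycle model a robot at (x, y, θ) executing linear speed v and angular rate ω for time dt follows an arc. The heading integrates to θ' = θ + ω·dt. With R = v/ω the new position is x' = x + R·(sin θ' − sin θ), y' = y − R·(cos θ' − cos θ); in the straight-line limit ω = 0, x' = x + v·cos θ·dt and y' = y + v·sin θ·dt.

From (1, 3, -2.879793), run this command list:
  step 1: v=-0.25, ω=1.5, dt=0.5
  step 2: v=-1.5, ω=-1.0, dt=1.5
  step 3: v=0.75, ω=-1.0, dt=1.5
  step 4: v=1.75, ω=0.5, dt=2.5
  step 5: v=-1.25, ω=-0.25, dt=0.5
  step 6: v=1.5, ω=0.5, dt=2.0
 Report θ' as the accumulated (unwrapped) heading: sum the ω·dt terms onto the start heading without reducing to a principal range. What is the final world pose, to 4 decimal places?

step 1: θ'=-2.1298 (R=-0.1667) → pose (1.0982, 3.0726, -2.1298)
step 2: θ'=-3.6298 (R=1.5000) → pose (3.0734, 3.6019, -3.6298)
step 3: θ'=-5.1298 (R=-0.7500) → pose (2.7396, 4.5683, -5.1298)
step 4: θ'=-3.8798 (R=3.5000) → pose (1.8954, 8.5760, -3.8798)
step 5: θ'=-4.0048 (R=5.0000) → pose (2.3303, 8.1277, -4.0048)
step 6: θ'=-3.0048 (R=3.0000) → pose (-0.3586, 9.1496, -3.0048)

(-0.3586, 9.1496, -3.0048)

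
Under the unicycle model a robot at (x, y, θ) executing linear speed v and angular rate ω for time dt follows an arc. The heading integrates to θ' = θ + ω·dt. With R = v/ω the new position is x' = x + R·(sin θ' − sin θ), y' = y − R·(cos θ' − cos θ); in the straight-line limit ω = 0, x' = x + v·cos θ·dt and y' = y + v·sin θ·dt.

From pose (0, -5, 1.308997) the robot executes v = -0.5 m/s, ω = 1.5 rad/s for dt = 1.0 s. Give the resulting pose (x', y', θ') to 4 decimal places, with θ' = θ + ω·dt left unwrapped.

(0.2131, -5.4013, 2.8090)

θ' = 1.3090 + 1.5·1.0 = 2.8090
R = v/ω = -0.5/1.5 = -0.3333
x' = 0 + -0.3333·(sin 2.8090 − sin 1.3090) = 0.2131
y' = -5 − -0.3333·(cos 2.8090 − cos 1.3090) = -5.4013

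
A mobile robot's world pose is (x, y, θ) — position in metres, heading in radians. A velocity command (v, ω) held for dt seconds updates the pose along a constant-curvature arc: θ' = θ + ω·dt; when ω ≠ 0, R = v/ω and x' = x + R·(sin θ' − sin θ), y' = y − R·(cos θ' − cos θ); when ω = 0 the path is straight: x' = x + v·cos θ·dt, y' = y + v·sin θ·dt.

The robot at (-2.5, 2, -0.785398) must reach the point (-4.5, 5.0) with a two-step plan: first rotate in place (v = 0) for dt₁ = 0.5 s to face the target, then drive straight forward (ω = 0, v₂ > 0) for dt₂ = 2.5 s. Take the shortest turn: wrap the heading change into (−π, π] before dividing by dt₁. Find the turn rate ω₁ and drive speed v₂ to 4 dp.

heading to target = atan2(5−2, -4.5−-2.5) = 2.1588
Δθ = wrap(2.1588 − -0.7854) = 2.9442; ω₁ = Δθ/dt₁ = 5.8884
distance = √((-4.5−-2.5)² + (5−2)²) = 3.6056; v₂ = distance/dt₂ = 1.4422

ω₁ = 5.8884, v₂ = 1.4422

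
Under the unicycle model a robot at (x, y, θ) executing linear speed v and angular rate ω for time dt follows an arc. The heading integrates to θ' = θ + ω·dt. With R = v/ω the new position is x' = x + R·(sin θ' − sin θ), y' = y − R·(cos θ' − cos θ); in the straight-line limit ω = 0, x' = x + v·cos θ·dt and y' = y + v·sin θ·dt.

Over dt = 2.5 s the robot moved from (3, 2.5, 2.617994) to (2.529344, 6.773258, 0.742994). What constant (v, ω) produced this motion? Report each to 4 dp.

Δθ = 0.742994 − 2.617994 = -1.875000
ω = Δθ/dt = -1.875000/2.5 = -0.7500
R = −Δy/(cos θ' − cos θ) = -2.6667
v = R·ω = -2.6667·-0.7500 = 2.0000

v = 2.0000, ω = -0.7500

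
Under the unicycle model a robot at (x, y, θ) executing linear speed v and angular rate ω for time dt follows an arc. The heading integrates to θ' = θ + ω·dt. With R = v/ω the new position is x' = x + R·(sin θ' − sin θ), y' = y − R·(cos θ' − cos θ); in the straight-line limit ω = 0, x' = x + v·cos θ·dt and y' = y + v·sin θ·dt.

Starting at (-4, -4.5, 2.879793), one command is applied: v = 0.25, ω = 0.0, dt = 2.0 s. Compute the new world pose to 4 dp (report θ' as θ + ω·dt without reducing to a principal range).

θ' = 2.8798 + 0.0·2.0 = 2.8798
ω = 0 → straight: x' = -4 + 0.25·cos(2.8798)·2.0 = -4.4830
y' = -4.5 + 0.25·sin(2.8798)·2.0 = -4.3706

(-4.4830, -4.3706, 2.8798)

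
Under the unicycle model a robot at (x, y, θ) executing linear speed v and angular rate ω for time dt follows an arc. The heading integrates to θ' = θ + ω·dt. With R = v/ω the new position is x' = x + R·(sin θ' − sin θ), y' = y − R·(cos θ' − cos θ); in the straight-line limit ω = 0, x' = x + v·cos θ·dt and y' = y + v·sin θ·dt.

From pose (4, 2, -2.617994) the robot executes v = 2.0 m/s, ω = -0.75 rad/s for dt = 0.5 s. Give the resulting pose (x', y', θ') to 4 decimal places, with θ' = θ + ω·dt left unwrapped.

(3.0615, 1.6721, -2.9930)

θ' = -2.6180 + -0.75·0.5 = -2.9930
R = v/ω = 2.0/-0.75 = -2.6667
x' = 4 + -2.6667·(sin -2.9930 − sin -2.6180) = 3.0615
y' = 2 − -2.6667·(cos -2.9930 − cos -2.6180) = 1.6721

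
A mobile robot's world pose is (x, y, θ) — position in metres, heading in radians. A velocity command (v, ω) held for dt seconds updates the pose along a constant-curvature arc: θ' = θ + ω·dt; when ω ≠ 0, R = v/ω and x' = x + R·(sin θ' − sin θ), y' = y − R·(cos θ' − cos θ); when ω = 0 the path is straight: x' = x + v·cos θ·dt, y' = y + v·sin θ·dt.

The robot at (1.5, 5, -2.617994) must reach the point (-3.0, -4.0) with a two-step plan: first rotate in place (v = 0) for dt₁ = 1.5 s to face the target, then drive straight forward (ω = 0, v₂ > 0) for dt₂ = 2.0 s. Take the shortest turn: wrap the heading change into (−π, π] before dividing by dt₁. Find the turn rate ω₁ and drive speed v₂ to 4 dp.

heading to target = atan2(-4−5, -3−1.5) = -2.0344
Δθ = wrap(-2.0344 − -2.6180) = 0.5836; ω₁ = Δθ/dt₁ = 0.3890
distance = √((-3−1.5)² + (-4−5)²) = 10.0623; v₂ = distance/dt₂ = 5.0312

ω₁ = 0.3890, v₂ = 5.0312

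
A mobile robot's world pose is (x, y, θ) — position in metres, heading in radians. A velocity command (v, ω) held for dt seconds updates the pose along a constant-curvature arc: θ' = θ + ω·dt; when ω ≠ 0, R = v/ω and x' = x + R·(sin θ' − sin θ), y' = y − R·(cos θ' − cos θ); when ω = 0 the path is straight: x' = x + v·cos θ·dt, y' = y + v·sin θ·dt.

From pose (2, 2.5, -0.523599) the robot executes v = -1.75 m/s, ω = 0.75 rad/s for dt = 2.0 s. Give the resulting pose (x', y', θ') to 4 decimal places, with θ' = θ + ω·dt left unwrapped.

(-1.0998, 1.7860, 0.9764)

θ' = -0.5236 + 0.75·2.0 = 0.9764
R = v/ω = -1.75/0.75 = -2.3333
x' = 2 + -2.3333·(sin 0.9764 − sin -0.5236) = -1.0998
y' = 2.5 − -2.3333·(cos 0.9764 − cos -0.5236) = 1.7860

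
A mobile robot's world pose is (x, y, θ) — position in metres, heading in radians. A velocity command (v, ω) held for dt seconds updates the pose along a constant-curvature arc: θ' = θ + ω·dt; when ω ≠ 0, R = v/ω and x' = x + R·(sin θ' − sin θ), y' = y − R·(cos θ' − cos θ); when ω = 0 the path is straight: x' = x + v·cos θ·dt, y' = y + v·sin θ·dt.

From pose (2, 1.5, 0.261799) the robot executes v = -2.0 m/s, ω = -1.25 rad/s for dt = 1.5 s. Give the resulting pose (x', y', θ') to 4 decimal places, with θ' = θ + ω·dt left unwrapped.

(-0.0127, 3.1133, -1.6132)

θ' = 0.2618 + -1.25·1.5 = -1.6132
R = v/ω = -2.0/-1.25 = 1.6000
x' = 2 + 1.6000·(sin -1.6132 − sin 0.2618) = -0.0127
y' = 1.5 − 1.6000·(cos -1.6132 − cos 0.2618) = 3.1133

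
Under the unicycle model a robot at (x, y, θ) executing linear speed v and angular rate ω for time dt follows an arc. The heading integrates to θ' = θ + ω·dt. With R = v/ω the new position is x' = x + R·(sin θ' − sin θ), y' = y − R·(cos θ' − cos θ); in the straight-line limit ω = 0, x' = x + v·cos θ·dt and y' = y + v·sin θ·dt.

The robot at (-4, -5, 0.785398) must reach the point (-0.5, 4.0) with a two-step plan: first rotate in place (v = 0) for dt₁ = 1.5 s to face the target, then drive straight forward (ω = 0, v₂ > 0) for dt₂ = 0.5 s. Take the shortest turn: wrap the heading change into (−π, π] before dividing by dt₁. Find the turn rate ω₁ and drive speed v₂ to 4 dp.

ω₁ = 0.2763, v₂ = 19.3132

heading to target = atan2(4−-5, -0.5−-4) = 1.1999
Δθ = wrap(1.1999 − 0.7854) = 0.4145; ω₁ = Δθ/dt₁ = 0.2763
distance = √((-0.5−-4)² + (4−-5)²) = 9.6566; v₂ = distance/dt₂ = 19.3132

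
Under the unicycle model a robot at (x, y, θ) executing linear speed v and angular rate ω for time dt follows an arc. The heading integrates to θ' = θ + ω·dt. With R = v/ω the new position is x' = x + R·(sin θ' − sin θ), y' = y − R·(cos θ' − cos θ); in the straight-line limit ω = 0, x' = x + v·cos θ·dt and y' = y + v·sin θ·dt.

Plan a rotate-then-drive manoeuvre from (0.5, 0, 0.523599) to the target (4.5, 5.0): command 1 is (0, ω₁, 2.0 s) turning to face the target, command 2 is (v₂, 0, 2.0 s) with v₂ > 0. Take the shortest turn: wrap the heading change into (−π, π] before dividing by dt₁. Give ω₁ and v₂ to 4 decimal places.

ω₁ = 0.1862, v₂ = 3.2016

heading to target = atan2(5−0, 4.5−0.5) = 0.8961
Δθ = wrap(0.8961 − 0.5236) = 0.3725; ω₁ = Δθ/dt₁ = 0.1862
distance = √((4.5−0.5)² + (5−0)²) = 6.4031; v₂ = distance/dt₂ = 3.2016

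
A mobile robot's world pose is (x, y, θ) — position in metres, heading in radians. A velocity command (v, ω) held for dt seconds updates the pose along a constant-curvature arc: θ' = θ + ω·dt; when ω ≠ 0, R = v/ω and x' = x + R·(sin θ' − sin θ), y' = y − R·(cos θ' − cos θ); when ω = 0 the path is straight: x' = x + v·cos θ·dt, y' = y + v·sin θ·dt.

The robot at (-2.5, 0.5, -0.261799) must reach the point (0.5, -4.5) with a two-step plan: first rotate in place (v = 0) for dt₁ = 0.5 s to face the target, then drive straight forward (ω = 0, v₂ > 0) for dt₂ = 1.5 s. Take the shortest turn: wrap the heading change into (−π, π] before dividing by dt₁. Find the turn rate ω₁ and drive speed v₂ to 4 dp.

ω₁ = -1.5372, v₂ = 3.8873

heading to target = atan2(-4.5−0.5, 0.5−-2.5) = -1.0304
Δθ = wrap(-1.0304 − -0.2618) = -0.7686; ω₁ = Δθ/dt₁ = -1.5372
distance = √((0.5−-2.5)² + (-4.5−0.5)²) = 5.8310; v₂ = distance/dt₂ = 3.8873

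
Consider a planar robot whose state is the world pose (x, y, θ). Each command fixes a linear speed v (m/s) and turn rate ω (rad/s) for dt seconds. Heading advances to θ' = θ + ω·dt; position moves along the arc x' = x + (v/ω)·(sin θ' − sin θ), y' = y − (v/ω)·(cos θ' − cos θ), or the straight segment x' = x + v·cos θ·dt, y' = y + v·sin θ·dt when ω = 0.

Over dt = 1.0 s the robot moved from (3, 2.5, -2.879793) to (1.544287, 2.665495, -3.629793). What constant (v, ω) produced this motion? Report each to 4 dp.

v = 1.5000, ω = -0.7500

Δθ = -3.629793 − -2.879793 = -0.750000
ω = Δθ/dt = -0.750000/1.0 = -0.7500
R = Δx/(sin θ' − sin θ) = -2.0000
v = R·ω = -2.0000·-0.7500 = 1.5000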